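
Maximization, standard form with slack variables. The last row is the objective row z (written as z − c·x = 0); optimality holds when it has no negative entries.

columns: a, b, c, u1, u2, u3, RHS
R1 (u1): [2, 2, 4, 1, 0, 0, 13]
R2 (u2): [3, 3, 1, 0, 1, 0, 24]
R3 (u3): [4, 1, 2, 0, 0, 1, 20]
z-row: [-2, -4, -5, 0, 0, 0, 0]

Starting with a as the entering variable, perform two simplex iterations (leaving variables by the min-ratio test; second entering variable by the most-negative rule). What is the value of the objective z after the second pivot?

Ratio test on column a — row 1: 13/2 = 13/2; row 2: 24/3 = 8; row 3: 20/4 = 5. Minimum is 5 at row 3 (u3 leaves); pivot element 4.
Pivot on row 3; the z-row RHS becomes 0 − (-2)·5 = 10.
Next entering variable (most negative z-row entry -4): c.
Ratio test on column c — row 1: 3/3 = 1; row 2: entry -1/2 ≤ 0; row 3: 5/(1/2) = 10. Minimum is 1 at row 1 (u1 leaves); pivot element 3.
After the second pivot the z-row RHS is 10 − (-4)·1 = 14.

14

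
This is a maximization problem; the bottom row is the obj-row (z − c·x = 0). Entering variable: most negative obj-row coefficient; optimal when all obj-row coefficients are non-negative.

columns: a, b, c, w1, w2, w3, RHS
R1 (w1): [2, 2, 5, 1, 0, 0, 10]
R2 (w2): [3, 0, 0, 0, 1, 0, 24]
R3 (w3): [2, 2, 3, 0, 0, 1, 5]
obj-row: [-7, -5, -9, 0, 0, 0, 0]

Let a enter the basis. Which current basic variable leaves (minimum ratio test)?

Column a entries and ratios — w1: 10/2 = 5; w2: 24/3 = 8; w3: 5/2 = 5/2.
Smallest ratio is 5/2 in the row of w3, so w3 leaves.

w3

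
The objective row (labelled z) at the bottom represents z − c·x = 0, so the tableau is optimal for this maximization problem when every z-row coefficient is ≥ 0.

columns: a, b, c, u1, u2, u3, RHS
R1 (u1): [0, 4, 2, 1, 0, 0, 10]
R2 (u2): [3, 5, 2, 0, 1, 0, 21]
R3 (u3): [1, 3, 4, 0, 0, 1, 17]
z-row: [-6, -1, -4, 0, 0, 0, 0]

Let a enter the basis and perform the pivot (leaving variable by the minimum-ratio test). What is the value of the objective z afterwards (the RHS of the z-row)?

Ratio test on column a — row 1: entry 0 ≤ 0; row 2: 21/3 = 7; row 3: 17/1 = 17. Minimum is 7 at row 2 (u2 leaves); pivot element 3.
Pivot on row 2; the z-row RHS becomes 0 − (-6)·7 = 42.

42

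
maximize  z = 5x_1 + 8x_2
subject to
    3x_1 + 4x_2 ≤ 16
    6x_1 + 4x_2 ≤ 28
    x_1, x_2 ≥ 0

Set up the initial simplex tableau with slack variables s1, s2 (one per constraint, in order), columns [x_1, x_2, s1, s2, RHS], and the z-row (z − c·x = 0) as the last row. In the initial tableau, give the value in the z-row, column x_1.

-5

The z-row carries the negated objective coefficients: the x_1 entry is -5.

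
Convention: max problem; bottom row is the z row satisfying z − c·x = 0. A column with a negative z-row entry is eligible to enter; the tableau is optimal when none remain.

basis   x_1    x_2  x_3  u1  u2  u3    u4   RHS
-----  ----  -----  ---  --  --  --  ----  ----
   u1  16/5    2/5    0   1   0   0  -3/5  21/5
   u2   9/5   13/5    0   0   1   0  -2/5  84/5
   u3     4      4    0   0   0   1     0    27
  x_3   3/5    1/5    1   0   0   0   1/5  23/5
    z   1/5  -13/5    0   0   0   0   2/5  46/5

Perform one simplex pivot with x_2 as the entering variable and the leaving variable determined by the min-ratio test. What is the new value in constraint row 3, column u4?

Ratio test on column x_2 — row 1: (21/5)/(2/5) = 21/2; row 2: (84/5)/(13/5) = 84/13; row 3: 27/4 = 27/4; row 4: (23/5)/(1/5) = 23. Minimum is 84/13 at row 2 (u2 leaves); pivot element 13/5.
Divide row 2 by 13/5; eliminate column x_2 from the other rows.
Row 3 update in column u4: 0 − 4·(-2/13) = 8/13.

8/13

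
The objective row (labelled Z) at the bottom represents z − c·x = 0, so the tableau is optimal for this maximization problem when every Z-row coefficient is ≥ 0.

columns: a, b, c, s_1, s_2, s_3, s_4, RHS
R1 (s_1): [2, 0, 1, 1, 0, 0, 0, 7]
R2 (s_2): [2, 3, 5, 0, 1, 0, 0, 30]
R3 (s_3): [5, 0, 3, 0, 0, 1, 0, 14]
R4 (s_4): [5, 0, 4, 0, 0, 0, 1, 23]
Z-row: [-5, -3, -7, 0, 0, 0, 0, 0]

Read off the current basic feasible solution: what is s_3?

14

s_3 is basic (row 3); its value is the RHS of that row, 14.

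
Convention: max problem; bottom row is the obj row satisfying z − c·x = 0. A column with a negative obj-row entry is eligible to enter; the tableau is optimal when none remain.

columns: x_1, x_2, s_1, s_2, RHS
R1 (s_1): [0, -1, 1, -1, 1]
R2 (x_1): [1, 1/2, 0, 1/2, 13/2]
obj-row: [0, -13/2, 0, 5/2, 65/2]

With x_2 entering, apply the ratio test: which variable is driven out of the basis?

Column x_2 entries and ratios — s_1: -1 ≤ 0, skip; x_1: (13/2)/(1/2) = 13.
Smallest ratio is 13 in the row of x_1, so x_1 leaves.

x_1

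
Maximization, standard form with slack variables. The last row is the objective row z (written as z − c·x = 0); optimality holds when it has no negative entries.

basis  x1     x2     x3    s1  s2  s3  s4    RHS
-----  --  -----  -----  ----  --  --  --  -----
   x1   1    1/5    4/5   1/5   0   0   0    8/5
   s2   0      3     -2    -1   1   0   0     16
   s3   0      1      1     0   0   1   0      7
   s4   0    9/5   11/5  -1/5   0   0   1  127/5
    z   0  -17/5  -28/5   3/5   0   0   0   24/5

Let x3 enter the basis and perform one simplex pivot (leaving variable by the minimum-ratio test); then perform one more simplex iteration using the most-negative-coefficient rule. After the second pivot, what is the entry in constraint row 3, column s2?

Ratio test on column x3 — row 1: (8/5)/(4/5) = 2; row 2: entry -2 ≤ 0; row 3: 7/1 = 7; row 4: (127/5)/(11/5) = 127/11. Minimum is 2 at row 1 (x1 leaves); pivot element 4/5.
Divide row 1 by 4/5; eliminate column x3 from the other rows.
Second iteration: most negative z-row entry is -2 in column x2, so x2 enters.
Ratio test on column x2 — row 1: 2/(1/4) = 8; row 2: 20/(7/2) = 40/7; row 3: 5/(3/4) = 20/3; row 4: 21/(5/4) = 84/5. Minimum is 40/7 at row 2 (s2 leaves); pivot element 7/2.
Divide row 2 by 7/2; eliminate column x2 from the other rows.
After both pivots, the entry at constraint row 3, column s2 is -3/14.

-3/14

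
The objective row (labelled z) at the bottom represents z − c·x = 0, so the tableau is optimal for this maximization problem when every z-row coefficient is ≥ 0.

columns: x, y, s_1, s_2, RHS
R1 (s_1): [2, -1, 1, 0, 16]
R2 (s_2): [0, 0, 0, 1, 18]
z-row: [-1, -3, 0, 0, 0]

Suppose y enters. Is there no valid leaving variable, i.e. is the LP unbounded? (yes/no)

yes

Every constraint-row entry in column y is ≤ 0, so increasing y is unbounded.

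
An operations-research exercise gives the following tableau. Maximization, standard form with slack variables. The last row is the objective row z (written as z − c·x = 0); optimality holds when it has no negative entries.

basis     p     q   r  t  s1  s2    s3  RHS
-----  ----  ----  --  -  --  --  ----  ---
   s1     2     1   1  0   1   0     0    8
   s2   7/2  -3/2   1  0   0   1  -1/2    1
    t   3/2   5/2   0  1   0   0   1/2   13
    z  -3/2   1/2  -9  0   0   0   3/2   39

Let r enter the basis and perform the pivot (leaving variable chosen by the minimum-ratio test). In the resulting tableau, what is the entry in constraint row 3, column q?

Ratio test on column r — row 1: 8/1 = 8; row 2: 1/1 = 1; row 3: entry 0 ≤ 0. Minimum is 1 at row 2 (s2 leaves); pivot element 1.
Divide row 2 by 1; eliminate column r from the other rows.
Row 3 update in column q: 5/2 − 0·(-3/2) = 5/2.

5/2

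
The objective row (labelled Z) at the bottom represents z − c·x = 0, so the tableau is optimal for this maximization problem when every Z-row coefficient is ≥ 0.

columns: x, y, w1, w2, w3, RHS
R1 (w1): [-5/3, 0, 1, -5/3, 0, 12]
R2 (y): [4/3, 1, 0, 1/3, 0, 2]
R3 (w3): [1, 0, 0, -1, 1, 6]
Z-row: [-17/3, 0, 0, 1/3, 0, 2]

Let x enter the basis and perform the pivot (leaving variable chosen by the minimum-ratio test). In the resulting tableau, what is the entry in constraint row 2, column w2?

Ratio test on column x — row 1: entry -5/3 ≤ 0; row 2: 2/(4/3) = 3/2; row 3: 6/1 = 6. Minimum is 3/2 at row 2 (y leaves); pivot element 4/3.
Divide row 2 by 4/3; eliminate column x from the other rows.
In the new row 2, the w2 entry is the old entry divided by the pivot: (1/3)/(4/3) = 1/4.

1/4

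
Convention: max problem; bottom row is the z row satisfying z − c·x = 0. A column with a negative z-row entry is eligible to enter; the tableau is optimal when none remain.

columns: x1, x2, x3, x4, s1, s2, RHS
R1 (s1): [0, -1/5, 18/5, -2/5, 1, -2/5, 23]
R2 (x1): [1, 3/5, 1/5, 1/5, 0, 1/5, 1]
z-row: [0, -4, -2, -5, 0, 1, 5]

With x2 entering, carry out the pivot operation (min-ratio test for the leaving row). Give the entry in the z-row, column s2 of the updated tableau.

Ratio test on column x2 — row 1: entry -1/5 ≤ 0; row 2: 1/(3/5) = 5/3. Minimum is 5/3 at row 2 (x1 leaves); pivot element 3/5.
Divide row 2 by 3/5; eliminate column x2 from the other rows.
z-row update in column s2: 1 − (-4)·(1/3) = 7/3.

7/3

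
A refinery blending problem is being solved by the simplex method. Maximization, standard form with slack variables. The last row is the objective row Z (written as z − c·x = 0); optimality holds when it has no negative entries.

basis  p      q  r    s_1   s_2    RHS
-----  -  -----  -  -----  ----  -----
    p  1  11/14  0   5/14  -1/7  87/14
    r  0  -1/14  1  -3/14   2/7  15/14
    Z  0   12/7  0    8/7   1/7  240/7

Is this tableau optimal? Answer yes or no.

Every Z-row coefficient is ≥ 0, so the tableau is optimal.

yes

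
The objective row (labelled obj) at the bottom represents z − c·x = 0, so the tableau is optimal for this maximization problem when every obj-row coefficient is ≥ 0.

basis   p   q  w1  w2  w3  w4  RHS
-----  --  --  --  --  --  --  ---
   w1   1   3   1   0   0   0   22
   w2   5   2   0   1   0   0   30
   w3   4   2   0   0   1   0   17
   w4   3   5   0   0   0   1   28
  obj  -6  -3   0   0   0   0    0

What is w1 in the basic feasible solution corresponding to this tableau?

22

w1 is basic (row 1); its value is the RHS of that row, 22.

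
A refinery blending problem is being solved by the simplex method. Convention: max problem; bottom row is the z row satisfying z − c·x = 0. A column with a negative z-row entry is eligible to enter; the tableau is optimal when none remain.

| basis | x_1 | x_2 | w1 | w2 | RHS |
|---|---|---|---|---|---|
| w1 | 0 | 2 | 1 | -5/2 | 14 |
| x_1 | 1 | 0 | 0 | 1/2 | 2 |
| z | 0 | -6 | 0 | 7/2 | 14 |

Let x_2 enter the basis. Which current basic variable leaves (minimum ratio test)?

Column x_2 entries and ratios — w1: 14/2 = 7; x_1: 0 ≤ 0, skip.
Smallest ratio is 7 in the row of w1, so w1 leaves.

w1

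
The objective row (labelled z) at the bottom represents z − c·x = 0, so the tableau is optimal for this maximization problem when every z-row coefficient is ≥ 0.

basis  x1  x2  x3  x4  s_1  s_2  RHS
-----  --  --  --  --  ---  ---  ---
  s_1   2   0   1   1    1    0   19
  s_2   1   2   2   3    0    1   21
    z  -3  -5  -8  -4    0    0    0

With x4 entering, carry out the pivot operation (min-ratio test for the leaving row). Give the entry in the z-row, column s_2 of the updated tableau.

4/3

Ratio test on column x4 — row 1: 19/1 = 19; row 2: 21/3 = 7. Minimum is 7 at row 2 (s_2 leaves); pivot element 3.
Divide row 2 by 3; eliminate column x4 from the other rows.
z-row update in column s_2: 0 − (-4)·(1/3) = 4/3.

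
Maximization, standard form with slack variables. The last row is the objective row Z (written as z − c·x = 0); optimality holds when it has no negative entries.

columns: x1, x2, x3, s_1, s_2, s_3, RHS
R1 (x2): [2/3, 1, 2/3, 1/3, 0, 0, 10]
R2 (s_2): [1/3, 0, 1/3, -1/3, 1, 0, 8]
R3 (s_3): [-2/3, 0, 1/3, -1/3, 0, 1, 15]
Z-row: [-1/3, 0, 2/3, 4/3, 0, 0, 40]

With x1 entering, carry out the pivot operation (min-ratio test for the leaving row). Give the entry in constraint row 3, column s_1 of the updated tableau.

Ratio test on column x1 — row 1: 10/(2/3) = 15; row 2: 8/(1/3) = 24; row 3: entry -2/3 ≤ 0. Minimum is 15 at row 1 (x2 leaves); pivot element 2/3.
Divide row 1 by 2/3; eliminate column x1 from the other rows.
Row 3 update in column s_1: -1/3 − (-2/3)·(1/2) = 0.

0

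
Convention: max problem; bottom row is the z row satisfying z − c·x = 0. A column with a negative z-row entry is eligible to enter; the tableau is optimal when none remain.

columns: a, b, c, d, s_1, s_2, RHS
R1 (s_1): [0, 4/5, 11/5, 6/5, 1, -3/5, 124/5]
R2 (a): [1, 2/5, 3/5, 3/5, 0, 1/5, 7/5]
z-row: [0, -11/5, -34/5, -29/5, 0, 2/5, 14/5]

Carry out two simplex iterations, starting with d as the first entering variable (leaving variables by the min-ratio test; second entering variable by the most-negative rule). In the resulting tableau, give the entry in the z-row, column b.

7/3

Ratio test on column d — row 1: (124/5)/(6/5) = 62/3; row 2: (7/5)/(3/5) = 7/3. Minimum is 7/3 at row 2 (a leaves); pivot element 3/5.
Divide row 2 by 3/5; eliminate column d from the other rows.
Second iteration: most negative z-row entry is -1 in column c, so c enters.
Ratio test on column c — row 1: 22/1 = 22; row 2: (7/3)/1 = 7/3. Minimum is 7/3 at row 2 (d leaves); pivot element 1.
Divide row 2 by 1; eliminate column c from the other rows.
After both pivots, the entry at the z-row, column b is 7/3.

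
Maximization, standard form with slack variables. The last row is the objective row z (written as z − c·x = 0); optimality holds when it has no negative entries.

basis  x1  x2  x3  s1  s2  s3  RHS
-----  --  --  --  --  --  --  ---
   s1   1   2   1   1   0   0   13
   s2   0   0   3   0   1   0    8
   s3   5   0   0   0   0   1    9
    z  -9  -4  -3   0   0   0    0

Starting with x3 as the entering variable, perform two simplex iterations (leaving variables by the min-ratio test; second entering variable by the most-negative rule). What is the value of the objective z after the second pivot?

Ratio test on column x3 — row 1: 13/1 = 13; row 2: 8/3 = 8/3; row 3: entry 0 ≤ 0. Minimum is 8/3 at row 2 (s2 leaves); pivot element 3.
Pivot on row 2; the z-row RHS becomes 0 − (-3)·(8/3) = 8.
Next entering variable (most negative z-row entry -9): x1.
Ratio test on column x1 — row 1: (31/3)/1 = 31/3; row 2: entry 0 ≤ 0; row 3: 9/5 = 9/5. Minimum is 9/5 at row 3 (s3 leaves); pivot element 5.
After the second pivot the z-row RHS is 8 − (-9)·(9/5) = 121/5.

121/5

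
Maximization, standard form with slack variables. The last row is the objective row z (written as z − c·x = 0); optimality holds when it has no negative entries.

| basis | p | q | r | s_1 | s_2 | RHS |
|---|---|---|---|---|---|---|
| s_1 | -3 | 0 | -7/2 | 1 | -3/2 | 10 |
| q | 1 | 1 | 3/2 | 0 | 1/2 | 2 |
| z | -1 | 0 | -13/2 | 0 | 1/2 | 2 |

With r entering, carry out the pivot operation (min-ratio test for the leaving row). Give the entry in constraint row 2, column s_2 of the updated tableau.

Ratio test on column r — row 1: entry -7/2 ≤ 0; row 2: 2/(3/2) = 4/3. Minimum is 4/3 at row 2 (q leaves); pivot element 3/2.
Divide row 2 by 3/2; eliminate column r from the other rows.
In the new row 2, the s_2 entry is the old entry divided by the pivot: (1/2)/(3/2) = 1/3.

1/3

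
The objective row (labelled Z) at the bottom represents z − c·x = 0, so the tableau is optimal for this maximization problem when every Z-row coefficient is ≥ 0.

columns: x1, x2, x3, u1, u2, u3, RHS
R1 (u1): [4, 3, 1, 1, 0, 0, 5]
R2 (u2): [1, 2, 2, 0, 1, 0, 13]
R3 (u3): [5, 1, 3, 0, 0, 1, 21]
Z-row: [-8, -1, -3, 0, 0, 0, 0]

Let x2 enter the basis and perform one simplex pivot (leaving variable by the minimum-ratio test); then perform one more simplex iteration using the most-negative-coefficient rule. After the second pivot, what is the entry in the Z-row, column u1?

2

Ratio test on column x2 — row 1: 5/3 = 5/3; row 2: 13/2 = 13/2; row 3: 21/1 = 21. Minimum is 5/3 at row 1 (u1 leaves); pivot element 3.
Divide row 1 by 3; eliminate column x2 from the other rows.
Second iteration: most negative Z-row entry is -20/3 in column x1, so x1 enters.
Ratio test on column x1 — row 1: (5/3)/(4/3) = 5/4; row 2: entry -5/3 ≤ 0; row 3: (58/3)/(11/3) = 58/11. Minimum is 5/4 at row 1 (x2 leaves); pivot element 4/3.
Divide row 1 by 4/3; eliminate column x1 from the other rows.
After both pivots, the entry at the Z-row, column u1 is 2.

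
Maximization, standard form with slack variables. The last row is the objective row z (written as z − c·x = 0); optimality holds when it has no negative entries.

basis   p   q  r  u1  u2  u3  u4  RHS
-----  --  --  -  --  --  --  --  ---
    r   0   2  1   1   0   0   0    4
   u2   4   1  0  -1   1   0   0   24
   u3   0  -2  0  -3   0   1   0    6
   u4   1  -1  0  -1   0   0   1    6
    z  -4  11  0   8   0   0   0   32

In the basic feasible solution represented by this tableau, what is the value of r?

r is basic (row 1); its value is the RHS of that row, 4.

4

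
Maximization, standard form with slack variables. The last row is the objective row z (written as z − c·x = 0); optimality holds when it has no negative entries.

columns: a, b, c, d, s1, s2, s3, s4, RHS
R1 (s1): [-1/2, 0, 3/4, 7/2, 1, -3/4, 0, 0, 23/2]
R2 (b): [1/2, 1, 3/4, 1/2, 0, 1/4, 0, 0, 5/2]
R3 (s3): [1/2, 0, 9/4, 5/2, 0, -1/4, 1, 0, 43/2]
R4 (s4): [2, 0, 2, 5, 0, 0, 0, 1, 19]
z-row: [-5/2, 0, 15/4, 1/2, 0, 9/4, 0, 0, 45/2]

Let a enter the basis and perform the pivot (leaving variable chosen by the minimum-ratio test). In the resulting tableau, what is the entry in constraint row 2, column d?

Ratio test on column a — row 1: entry -1/2 ≤ 0; row 2: (5/2)/(1/2) = 5; row 3: (43/2)/(1/2) = 43; row 4: 19/2 = 19/2. Minimum is 5 at row 2 (b leaves); pivot element 1/2.
Divide row 2 by 1/2; eliminate column a from the other rows.
In the new row 2, the d entry is the old entry divided by the pivot: (1/2)/(1/2) = 1.

1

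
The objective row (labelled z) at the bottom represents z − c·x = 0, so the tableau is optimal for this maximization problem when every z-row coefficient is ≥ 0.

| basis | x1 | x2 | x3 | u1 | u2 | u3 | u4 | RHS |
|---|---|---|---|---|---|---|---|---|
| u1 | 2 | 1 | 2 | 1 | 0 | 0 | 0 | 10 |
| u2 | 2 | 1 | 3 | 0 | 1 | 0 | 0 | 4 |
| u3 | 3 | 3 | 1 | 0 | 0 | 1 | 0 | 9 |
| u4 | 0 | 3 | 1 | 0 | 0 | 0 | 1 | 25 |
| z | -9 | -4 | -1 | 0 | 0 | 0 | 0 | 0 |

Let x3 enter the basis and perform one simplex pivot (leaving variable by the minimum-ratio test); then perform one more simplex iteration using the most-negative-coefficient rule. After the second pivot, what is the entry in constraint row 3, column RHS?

3

Ratio test on column x3 — row 1: 10/2 = 5; row 2: 4/3 = 4/3; row 3: 9/1 = 9; row 4: 25/1 = 25. Minimum is 4/3 at row 2 (u2 leaves); pivot element 3.
Divide row 2 by 3; eliminate column x3 from the other rows.
Second iteration: most negative z-row entry is -25/3 in column x1, so x1 enters.
Ratio test on column x1 — row 1: (22/3)/(2/3) = 11; row 2: (4/3)/(2/3) = 2; row 3: (23/3)/(7/3) = 23/7; row 4: entry -2/3 ≤ 0. Minimum is 2 at row 2 (x3 leaves); pivot element 2/3.
Divide row 2 by 2/3; eliminate column x1 from the other rows.
After both pivots, the entry at constraint row 3, column RHS is 3.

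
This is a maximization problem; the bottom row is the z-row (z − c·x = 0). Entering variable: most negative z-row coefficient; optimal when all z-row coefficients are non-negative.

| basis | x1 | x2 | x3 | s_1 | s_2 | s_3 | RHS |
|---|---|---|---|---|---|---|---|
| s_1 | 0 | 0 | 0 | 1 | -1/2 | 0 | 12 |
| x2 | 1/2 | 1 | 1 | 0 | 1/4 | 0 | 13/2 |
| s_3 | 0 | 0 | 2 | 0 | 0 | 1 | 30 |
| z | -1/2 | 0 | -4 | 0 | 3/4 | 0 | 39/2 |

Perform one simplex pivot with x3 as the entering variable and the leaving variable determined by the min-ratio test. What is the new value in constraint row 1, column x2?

0

Ratio test on column x3 — row 1: entry 0 ≤ 0; row 2: (13/2)/1 = 13/2; row 3: 30/2 = 15. Minimum is 13/2 at row 2 (x2 leaves); pivot element 1.
Divide row 2 by 1; eliminate column x3 from the other rows.
Row 1 update in column x2: 0 − 0·1 = 0.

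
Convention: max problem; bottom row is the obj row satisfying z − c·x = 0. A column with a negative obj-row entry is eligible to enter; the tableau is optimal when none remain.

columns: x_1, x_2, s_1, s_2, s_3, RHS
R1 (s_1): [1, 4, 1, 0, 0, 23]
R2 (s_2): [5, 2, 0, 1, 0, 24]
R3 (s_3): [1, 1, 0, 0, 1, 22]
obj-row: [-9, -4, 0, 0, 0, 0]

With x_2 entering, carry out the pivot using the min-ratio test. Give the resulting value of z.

Ratio test on column x_2 — row 1: 23/4 = 23/4; row 2: 24/2 = 12; row 3: 22/1 = 22. Minimum is 23/4 at row 1 (s_1 leaves); pivot element 4.
Pivot on row 1; the obj-row RHS becomes 0 − (-4)·(23/4) = 23.

23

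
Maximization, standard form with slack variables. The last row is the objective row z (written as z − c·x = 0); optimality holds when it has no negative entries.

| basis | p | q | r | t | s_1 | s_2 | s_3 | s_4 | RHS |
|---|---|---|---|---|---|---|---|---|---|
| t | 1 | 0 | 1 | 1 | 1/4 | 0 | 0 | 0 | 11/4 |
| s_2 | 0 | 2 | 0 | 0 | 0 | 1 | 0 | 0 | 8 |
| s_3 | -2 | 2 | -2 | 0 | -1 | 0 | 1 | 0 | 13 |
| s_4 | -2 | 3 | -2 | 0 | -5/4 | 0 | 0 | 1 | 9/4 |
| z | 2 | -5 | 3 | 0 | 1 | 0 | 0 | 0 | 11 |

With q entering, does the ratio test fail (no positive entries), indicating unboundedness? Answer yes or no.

Column q has positive entries in row(s) 2, 3, 4, so the ratio test bounds it — not unbounded.

no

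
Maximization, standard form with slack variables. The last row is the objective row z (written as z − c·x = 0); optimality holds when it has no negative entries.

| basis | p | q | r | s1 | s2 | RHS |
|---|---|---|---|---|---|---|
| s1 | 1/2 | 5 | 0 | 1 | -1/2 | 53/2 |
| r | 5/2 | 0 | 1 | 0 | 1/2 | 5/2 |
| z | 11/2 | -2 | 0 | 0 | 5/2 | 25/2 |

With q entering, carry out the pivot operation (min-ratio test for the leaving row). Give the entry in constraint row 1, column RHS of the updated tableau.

53/10

Ratio test on column q — row 1: (53/2)/5 = 53/10; row 2: entry 0 ≤ 0. Minimum is 53/10 at row 1 (s1 leaves); pivot element 5.
Divide row 1 by 5; eliminate column q from the other rows.
In the new row 1, the RHS entry is the old entry divided by the pivot: (53/2)/5 = 53/10.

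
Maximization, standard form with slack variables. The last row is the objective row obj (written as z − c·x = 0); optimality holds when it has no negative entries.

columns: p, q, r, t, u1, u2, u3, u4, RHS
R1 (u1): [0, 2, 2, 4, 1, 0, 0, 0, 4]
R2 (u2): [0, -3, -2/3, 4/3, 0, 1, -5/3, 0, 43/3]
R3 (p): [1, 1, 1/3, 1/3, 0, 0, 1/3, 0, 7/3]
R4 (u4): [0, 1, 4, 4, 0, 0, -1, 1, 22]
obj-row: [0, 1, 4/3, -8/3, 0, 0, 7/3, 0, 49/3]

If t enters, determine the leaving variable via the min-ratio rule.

u1

Column t entries and ratios — u1: 4/4 = 1; u2: (43/3)/(4/3) = 43/4; p: (7/3)/(1/3) = 7; u4: 22/4 = 11/2.
Smallest ratio is 1 in the row of u1, so u1 leaves.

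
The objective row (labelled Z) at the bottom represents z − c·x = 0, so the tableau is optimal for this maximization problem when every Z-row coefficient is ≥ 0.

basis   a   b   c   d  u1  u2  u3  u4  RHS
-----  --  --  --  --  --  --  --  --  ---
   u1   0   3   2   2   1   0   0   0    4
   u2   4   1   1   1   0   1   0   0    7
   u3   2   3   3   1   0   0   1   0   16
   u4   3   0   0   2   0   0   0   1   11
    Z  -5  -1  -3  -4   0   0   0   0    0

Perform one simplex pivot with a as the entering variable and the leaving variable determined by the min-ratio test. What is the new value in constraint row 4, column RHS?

Ratio test on column a — row 1: entry 0 ≤ 0; row 2: 7/4 = 7/4; row 3: 16/2 = 8; row 4: 11/3 = 11/3. Minimum is 7/4 at row 2 (u2 leaves); pivot element 4.
Divide row 2 by 4; eliminate column a from the other rows.
Row 4 update in column RHS: 11 − 3·(7/4) = 23/4.

23/4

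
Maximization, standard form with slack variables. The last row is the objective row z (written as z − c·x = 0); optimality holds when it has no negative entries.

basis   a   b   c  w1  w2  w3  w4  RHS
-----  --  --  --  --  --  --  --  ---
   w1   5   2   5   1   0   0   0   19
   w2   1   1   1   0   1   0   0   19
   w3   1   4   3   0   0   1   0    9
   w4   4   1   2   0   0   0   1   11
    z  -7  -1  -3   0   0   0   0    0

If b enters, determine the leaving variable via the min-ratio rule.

Column b entries and ratios — w1: 19/2 = 19/2; w2: 19/1 = 19; w3: 9/4 = 9/4; w4: 11/1 = 11.
Smallest ratio is 9/4 in the row of w3, so w3 leaves.

w3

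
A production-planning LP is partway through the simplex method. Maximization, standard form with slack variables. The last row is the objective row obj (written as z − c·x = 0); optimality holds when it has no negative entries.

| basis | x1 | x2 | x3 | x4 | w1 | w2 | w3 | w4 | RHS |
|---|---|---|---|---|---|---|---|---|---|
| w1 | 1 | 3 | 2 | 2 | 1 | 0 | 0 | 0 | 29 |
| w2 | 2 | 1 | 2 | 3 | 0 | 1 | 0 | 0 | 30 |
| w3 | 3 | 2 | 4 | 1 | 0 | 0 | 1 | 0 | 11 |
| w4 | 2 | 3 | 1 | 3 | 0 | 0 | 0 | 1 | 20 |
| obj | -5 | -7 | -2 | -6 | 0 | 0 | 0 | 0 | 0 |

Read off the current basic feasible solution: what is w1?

w1 is basic (row 1); its value is the RHS of that row, 29.

29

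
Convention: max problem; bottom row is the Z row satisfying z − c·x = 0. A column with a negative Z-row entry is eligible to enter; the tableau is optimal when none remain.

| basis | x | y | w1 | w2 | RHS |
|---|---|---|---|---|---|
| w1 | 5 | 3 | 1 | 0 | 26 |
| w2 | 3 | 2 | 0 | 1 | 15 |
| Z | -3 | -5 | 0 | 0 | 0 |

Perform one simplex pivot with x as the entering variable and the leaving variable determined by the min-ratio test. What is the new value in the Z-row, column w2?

Ratio test on column x — row 1: 26/5 = 26/5; row 2: 15/3 = 5. Minimum is 5 at row 2 (w2 leaves); pivot element 3.
Divide row 2 by 3; eliminate column x from the other rows.
Z-row update in column w2: 0 − (-3)·(1/3) = 1.

1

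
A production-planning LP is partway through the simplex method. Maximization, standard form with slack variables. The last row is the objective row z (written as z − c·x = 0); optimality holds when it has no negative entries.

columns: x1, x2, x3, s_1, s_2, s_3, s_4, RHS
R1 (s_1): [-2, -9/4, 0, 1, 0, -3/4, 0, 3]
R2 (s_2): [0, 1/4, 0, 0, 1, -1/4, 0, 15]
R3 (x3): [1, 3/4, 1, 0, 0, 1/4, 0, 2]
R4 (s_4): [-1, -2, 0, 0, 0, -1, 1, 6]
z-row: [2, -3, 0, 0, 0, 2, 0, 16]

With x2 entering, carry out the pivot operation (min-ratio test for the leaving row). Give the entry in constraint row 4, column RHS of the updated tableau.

Ratio test on column x2 — row 1: entry -9/4 ≤ 0; row 2: 15/(1/4) = 60; row 3: 2/(3/4) = 8/3; row 4: entry -2 ≤ 0. Minimum is 8/3 at row 3 (x3 leaves); pivot element 3/4.
Divide row 3 by 3/4; eliminate column x2 from the other rows.
Row 4 update in column RHS: 6 − (-2)·(8/3) = 34/3.

34/3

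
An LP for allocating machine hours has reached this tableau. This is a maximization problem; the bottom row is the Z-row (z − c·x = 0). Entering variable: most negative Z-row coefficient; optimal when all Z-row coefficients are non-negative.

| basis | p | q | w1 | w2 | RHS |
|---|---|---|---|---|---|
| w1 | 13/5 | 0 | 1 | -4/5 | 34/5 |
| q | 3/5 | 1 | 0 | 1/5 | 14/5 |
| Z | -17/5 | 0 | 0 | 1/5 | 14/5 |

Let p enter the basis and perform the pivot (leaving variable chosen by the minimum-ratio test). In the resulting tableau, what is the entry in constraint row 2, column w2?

Ratio test on column p — row 1: (34/5)/(13/5) = 34/13; row 2: (14/5)/(3/5) = 14/3. Minimum is 34/13 at row 1 (w1 leaves); pivot element 13/5.
Divide row 1 by 13/5; eliminate column p from the other rows.
Row 2 update in column w2: 1/5 − (3/5)·(-4/13) = 5/13.

5/13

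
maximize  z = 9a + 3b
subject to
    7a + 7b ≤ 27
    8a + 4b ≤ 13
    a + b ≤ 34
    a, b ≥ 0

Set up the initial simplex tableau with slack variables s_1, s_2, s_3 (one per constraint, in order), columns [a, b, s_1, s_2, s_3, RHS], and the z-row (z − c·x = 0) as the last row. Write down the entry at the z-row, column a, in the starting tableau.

The z-row carries the negated objective coefficients: the a entry is -9.

-9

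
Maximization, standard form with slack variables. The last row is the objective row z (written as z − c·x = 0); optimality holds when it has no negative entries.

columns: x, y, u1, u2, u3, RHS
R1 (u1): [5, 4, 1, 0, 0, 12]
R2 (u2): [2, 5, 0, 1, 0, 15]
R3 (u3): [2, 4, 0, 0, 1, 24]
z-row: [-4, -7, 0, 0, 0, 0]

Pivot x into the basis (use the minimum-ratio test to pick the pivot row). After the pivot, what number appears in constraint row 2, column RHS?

51/5

Ratio test on column x — row 1: 12/5 = 12/5; row 2: 15/2 = 15/2; row 3: 24/2 = 12. Minimum is 12/5 at row 1 (u1 leaves); pivot element 5.
Divide row 1 by 5; eliminate column x from the other rows.
Row 2 update in column RHS: 15 − 2·(12/5) = 51/5.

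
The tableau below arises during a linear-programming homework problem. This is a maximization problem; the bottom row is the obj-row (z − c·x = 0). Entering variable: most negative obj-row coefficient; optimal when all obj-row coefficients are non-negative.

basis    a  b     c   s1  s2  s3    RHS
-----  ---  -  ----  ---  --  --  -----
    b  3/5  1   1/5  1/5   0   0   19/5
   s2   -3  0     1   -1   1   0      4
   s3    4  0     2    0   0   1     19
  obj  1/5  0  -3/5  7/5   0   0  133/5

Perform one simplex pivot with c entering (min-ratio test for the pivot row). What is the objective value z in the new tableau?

Ratio test on column c — row 1: (19/5)/(1/5) = 19; row 2: 4/1 = 4; row 3: 19/2 = 19/2. Minimum is 4 at row 2 (s2 leaves); pivot element 1.
Pivot on row 2; the obj-row RHS becomes 133/5 − (-3/5)·4 = 29.

29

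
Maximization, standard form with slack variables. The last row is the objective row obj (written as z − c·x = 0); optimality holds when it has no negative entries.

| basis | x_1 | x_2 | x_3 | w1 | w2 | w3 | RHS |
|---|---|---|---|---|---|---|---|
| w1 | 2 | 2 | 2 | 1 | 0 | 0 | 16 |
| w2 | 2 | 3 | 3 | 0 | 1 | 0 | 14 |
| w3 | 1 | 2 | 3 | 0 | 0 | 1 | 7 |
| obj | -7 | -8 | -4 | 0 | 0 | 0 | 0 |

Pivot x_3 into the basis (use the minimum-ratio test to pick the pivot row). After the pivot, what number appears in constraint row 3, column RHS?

7/3

Ratio test on column x_3 — row 1: 16/2 = 8; row 2: 14/3 = 14/3; row 3: 7/3 = 7/3. Minimum is 7/3 at row 3 (w3 leaves); pivot element 3.
Divide row 3 by 3; eliminate column x_3 from the other rows.
In the new row 3, the RHS entry is the old entry divided by the pivot: 7/3 = 7/3.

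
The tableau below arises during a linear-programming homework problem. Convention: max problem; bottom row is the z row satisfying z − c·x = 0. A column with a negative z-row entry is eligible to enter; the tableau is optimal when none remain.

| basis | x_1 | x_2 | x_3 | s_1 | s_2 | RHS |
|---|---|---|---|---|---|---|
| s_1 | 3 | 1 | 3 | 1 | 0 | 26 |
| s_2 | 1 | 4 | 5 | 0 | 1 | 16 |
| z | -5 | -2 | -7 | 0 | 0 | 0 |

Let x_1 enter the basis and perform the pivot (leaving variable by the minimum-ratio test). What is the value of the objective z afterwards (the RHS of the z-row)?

130/3

Ratio test on column x_1 — row 1: 26/3 = 26/3; row 2: 16/1 = 16. Minimum is 26/3 at row 1 (s_1 leaves); pivot element 3.
Pivot on row 1; the z-row RHS becomes 0 − (-5)·(26/3) = 130/3.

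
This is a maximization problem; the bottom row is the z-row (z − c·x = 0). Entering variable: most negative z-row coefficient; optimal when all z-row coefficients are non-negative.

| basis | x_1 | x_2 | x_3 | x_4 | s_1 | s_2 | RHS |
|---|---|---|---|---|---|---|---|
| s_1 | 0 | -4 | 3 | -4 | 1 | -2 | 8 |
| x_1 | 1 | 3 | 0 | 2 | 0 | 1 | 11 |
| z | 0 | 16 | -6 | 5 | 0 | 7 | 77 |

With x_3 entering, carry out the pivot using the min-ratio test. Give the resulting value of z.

93

Ratio test on column x_3 — row 1: 8/3 = 8/3; row 2: entry 0 ≤ 0. Minimum is 8/3 at row 1 (s_1 leaves); pivot element 3.
Pivot on row 1; the z-row RHS becomes 77 − (-6)·(8/3) = 93.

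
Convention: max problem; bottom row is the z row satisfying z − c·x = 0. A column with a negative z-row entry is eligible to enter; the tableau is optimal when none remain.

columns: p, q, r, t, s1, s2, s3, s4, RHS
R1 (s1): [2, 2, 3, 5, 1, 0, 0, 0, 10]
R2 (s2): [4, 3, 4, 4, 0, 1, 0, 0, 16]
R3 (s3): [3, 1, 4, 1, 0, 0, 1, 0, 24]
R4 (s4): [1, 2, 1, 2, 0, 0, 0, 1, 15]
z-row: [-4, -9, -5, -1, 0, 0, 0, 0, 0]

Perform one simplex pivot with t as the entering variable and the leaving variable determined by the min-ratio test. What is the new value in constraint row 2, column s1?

Ratio test on column t — row 1: 10/5 = 2; row 2: 16/4 = 4; row 3: 24/1 = 24; row 4: 15/2 = 15/2. Minimum is 2 at row 1 (s1 leaves); pivot element 5.
Divide row 1 by 5; eliminate column t from the other rows.
Row 2 update in column s1: 0 − 4·(1/5) = -4/5.

-4/5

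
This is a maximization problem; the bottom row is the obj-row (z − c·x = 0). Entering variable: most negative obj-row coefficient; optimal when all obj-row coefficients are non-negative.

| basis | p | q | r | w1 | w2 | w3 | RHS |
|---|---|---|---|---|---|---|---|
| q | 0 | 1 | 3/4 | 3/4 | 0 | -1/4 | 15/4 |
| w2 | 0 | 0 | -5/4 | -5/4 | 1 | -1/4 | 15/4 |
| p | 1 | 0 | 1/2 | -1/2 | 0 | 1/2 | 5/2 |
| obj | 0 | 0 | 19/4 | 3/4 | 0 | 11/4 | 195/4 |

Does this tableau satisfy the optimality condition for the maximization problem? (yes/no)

yes

Every obj-row coefficient is ≥ 0, so the tableau is optimal.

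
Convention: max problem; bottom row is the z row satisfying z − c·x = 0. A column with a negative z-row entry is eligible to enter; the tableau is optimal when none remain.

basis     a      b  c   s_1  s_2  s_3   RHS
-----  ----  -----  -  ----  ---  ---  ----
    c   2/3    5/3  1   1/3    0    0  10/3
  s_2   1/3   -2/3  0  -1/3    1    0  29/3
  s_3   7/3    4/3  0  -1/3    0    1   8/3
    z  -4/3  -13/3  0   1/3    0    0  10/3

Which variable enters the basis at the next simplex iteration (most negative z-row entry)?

Negative z-row entries: a: -4/3, b: -13/3.
The most negative is -13/3 in column b, so b enters.

b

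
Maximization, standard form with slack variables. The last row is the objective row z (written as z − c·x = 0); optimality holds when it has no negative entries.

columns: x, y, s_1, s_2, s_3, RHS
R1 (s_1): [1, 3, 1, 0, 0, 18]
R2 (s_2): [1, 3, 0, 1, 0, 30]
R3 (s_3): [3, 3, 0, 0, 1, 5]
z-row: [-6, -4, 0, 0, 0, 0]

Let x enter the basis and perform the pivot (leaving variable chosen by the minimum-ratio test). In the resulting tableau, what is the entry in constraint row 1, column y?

Ratio test on column x — row 1: 18/1 = 18; row 2: 30/1 = 30; row 3: 5/3 = 5/3. Minimum is 5/3 at row 3 (s_3 leaves); pivot element 3.
Divide row 3 by 3; eliminate column x from the other rows.
Row 1 update in column y: 3 − 1·1 = 2.

2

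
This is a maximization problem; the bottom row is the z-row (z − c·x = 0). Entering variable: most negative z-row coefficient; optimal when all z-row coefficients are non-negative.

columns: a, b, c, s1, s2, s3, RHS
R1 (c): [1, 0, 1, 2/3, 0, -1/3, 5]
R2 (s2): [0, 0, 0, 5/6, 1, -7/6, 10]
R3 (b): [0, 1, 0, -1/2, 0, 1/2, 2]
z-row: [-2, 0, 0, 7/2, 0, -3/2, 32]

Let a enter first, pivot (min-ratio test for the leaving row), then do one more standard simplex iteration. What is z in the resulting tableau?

Ratio test on column a — row 1: 5/1 = 5; row 2: entry 0 ≤ 0; row 3: entry 0 ≤ 0. Minimum is 5 at row 1 (c leaves); pivot element 1.
Pivot on row 1; the z-row RHS becomes 32 − (-2)·5 = 42.
Next entering variable (most negative z-row entry -13/6): s3.
Ratio test on column s3 — row 1: entry -1/3 ≤ 0; row 2: entry -7/6 ≤ 0; row 3: 2/(1/2) = 4. Minimum is 4 at row 3 (b leaves); pivot element 1/2.
After the second pivot the z-row RHS is 42 − (-13/6)·4 = 152/3.

152/3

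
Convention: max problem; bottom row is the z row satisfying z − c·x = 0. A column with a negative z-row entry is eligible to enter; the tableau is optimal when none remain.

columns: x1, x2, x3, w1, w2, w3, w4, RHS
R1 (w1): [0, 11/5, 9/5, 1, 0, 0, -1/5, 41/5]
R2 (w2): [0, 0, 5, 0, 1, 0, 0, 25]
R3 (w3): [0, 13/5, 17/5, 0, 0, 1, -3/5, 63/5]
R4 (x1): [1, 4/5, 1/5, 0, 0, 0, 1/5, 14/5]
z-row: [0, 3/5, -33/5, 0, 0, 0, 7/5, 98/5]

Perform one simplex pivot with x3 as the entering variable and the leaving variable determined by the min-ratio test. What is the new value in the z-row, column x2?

Ratio test on column x3 — row 1: (41/5)/(9/5) = 41/9; row 2: 25/5 = 5; row 3: (63/5)/(17/5) = 63/17; row 4: (14/5)/(1/5) = 14. Minimum is 63/17 at row 3 (w3 leaves); pivot element 17/5.
Divide row 3 by 17/5; eliminate column x3 from the other rows.
z-row update in column x2: 3/5 − (-33/5)·(13/17) = 96/17.

96/17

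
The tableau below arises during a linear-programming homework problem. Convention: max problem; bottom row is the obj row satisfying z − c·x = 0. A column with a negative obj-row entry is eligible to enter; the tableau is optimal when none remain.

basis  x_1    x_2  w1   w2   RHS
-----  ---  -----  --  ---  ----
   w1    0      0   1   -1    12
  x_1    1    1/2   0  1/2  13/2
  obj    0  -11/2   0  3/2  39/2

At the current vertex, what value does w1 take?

12

w1 is basic (row 1); its value is the RHS of that row, 12.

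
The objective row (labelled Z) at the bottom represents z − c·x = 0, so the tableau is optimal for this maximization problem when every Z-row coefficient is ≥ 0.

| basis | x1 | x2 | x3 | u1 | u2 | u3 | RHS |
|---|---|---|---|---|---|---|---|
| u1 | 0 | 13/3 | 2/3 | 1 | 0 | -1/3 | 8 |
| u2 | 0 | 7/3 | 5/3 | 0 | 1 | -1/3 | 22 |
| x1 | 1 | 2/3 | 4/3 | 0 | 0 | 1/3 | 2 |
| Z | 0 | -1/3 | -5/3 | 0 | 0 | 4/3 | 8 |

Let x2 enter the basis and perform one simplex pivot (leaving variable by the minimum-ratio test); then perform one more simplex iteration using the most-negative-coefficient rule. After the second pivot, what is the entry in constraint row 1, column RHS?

Ratio test on column x2 — row 1: 8/(13/3) = 24/13; row 2: 22/(7/3) = 66/7; row 3: 2/(2/3) = 3. Minimum is 24/13 at row 1 (u1 leaves); pivot element 13/3.
Divide row 1 by 13/3; eliminate column x2 from the other rows.
Second iteration: most negative Z-row entry is -21/13 in column x3, so x3 enters.
Ratio test on column x3 — row 1: (24/13)/(2/13) = 12; row 2: (230/13)/(17/13) = 230/17; row 3: (10/13)/(16/13) = 5/8. Minimum is 5/8 at row 3 (x1 leaves); pivot element 16/13.
Divide row 3 by 16/13; eliminate column x3 from the other rows.
After both pivots, the entry at constraint row 1, column RHS is 7/4.

7/4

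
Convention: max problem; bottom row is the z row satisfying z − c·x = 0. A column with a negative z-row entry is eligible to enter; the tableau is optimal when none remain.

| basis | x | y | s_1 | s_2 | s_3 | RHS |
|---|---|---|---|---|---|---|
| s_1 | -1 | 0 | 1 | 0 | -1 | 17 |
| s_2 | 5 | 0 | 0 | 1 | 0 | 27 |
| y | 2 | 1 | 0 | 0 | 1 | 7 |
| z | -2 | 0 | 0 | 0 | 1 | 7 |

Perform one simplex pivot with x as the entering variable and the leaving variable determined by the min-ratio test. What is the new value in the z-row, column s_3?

Ratio test on column x — row 1: entry -1 ≤ 0; row 2: 27/5 = 27/5; row 3: 7/2 = 7/2. Minimum is 7/2 at row 3 (y leaves); pivot element 2.
Divide row 3 by 2; eliminate column x from the other rows.
z-row update in column s_3: 1 − (-2)·(1/2) = 2.

2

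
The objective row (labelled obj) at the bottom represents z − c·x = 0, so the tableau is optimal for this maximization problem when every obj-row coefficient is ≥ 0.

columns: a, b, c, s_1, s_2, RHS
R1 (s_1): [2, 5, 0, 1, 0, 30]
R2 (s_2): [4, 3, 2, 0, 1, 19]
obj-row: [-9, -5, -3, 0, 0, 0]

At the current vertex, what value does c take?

c is not in the basis, so in the current basic feasible solution c = 0.

0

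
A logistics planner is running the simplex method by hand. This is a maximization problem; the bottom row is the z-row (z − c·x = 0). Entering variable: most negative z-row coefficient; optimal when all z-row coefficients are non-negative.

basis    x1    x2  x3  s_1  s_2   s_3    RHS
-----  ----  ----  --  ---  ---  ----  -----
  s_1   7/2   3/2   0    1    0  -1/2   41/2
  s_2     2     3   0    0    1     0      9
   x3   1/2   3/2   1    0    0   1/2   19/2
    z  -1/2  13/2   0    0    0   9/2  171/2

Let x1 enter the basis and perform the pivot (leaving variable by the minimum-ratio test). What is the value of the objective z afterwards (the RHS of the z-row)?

351/4

Ratio test on column x1 — row 1: (41/2)/(7/2) = 41/7; row 2: 9/2 = 9/2; row 3: (19/2)/(1/2) = 19. Minimum is 9/2 at row 2 (s_2 leaves); pivot element 2.
Pivot on row 2; the z-row RHS becomes 171/2 − (-1/2)·(9/2) = 351/4.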